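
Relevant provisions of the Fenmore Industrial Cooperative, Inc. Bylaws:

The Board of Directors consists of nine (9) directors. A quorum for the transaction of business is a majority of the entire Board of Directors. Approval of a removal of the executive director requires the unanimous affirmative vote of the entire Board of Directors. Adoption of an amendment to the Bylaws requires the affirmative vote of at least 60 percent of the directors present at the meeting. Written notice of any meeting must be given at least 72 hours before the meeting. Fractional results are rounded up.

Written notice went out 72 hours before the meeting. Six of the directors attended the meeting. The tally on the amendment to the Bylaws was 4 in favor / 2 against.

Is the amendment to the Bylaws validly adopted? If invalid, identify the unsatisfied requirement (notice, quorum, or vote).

Notice: 72 hours given; 72 required (72 ≥ 72). Satisfied.
Quorum: 6 present; quorum is 5. Satisfied.
Vote: the amendment to the Bylaws requires three-fifths of the directors present (6). 3/5 of 6 = 3.60, rounded up to 4, so 4 affirmative votes are needed; 4 voted in favor. Satisfied.

Valid — all requirements satisfied.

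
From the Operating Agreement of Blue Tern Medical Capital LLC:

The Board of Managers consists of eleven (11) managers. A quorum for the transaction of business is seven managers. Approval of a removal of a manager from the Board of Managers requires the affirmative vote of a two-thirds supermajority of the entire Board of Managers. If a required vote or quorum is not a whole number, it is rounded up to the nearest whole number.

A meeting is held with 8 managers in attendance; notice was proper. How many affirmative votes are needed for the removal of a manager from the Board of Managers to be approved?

8

The removal of a manager from the Board of Managers requires two-thirds of the entire Board of Managers (11).
2/3 of 11 = 7.33, rounded up to 8.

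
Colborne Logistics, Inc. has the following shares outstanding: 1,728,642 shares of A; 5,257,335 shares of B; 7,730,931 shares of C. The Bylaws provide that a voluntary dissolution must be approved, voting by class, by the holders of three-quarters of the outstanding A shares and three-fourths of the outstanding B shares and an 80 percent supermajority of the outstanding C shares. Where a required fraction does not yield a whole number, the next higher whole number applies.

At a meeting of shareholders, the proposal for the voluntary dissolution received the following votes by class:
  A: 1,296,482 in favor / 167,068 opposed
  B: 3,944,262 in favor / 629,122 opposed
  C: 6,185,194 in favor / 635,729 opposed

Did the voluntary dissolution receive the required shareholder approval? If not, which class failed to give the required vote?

Approved — every class gave the required vote.

A: 3/4 of 1728642 = 1296481.50, rounded up to 1296482; 1,296,482 required, 1,296,482 in favor — approved.
B: 3/4 of 5257335 = 3943001.25, rounded up to 3943002; 3,943,002 required, 3,944,262 in favor — approved.
C: 4/5 of 7730931 = 6184744.80, rounded up to 6184745; 6,184,745 required, 6,185,194 in favor — approved.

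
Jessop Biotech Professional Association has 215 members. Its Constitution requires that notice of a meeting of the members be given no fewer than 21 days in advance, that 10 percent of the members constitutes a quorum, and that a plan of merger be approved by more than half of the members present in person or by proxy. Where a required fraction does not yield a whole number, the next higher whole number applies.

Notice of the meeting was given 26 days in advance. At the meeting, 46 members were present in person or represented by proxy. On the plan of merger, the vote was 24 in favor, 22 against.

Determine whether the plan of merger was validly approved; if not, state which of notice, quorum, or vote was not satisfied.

Notice: 26 days given; 21 required. Satisfied.
Quorum: 10% of 215 = 21.50, rounded up to 22; 46 present. Satisfied.
Vote: requires a majority of those present (46); a majority of 46 is 24, so 24 needed; 24 in favor. Satisfied.

Valid — all requirements satisfied.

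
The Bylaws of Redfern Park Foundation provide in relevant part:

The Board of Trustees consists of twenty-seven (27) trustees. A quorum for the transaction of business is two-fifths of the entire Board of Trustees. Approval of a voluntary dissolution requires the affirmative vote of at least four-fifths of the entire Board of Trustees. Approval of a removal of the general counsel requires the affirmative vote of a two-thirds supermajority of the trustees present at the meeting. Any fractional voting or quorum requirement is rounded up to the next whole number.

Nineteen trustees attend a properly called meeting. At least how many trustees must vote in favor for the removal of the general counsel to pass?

13

The removal of the general counsel requires two-thirds of the trustees present (19).
2/3 of 19 = 12.67, rounded up to 13.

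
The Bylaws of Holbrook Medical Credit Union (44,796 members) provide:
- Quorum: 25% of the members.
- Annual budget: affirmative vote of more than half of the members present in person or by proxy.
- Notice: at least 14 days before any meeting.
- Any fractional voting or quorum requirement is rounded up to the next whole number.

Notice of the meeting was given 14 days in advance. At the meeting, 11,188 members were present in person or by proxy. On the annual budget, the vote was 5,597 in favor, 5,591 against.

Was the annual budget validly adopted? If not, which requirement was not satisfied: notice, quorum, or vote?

Invalid — quorum requirement not satisfied.

Notice: 14 days given; 14 required. Satisfied.
Quorum: 25% of 44,796 = 11,199; 11,188 present. Not satisfied.
Vote: requires a majority of those present (11,188); a majority of 11188 is 5595, so 5,595 needed; 5,597 in favor. Satisfied.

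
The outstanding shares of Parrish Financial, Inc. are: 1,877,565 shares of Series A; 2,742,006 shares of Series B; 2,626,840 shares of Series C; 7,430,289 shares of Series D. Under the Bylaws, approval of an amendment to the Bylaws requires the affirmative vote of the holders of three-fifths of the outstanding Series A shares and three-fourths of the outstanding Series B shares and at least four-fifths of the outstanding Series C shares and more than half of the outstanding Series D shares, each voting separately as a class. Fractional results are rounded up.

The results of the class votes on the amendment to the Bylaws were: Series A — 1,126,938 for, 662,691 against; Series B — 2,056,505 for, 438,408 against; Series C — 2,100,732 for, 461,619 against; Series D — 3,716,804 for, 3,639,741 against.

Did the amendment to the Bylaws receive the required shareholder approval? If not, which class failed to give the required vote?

Not approved — the Series C shares did not give the required vote.

Series A: 3/5 of 1877565 = 1126539; 1,126,539 required, 1,126,938 in favor — approved.
Series B: 3/4 of 2742006 = 2056504.50, rounded up to 2056505; 2,056,505 required, 2,056,505 in favor — approved.
Series C: 4/5 of 2626840 = 2101472; 2,101,472 required, 2,100,732 in favor — not approved.
Series D: a majority of 7430289 is 3715145; 3,715,145 required, 3,716,804 in favor — approved.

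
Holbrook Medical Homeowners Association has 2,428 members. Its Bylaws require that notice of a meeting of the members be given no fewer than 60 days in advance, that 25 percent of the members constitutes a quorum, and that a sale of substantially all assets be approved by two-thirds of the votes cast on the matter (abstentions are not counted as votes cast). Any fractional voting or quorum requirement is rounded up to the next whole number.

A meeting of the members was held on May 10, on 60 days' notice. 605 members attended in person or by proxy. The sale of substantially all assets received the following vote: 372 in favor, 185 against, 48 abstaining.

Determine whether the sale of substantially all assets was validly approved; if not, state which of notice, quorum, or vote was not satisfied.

Notice: 60 days given; 60 required. Satisfied.
Quorum: 25% of 2,428 = 607; 605 present. Not satisfied.
Vote: requires two-thirds of the votes cast (605 − 48 abstaining = 557); 2/3 of 557 = 371.33, rounded up to 372, so 372 needed; 372 in favor. Satisfied.

Invalid — quorum requirement not satisfied.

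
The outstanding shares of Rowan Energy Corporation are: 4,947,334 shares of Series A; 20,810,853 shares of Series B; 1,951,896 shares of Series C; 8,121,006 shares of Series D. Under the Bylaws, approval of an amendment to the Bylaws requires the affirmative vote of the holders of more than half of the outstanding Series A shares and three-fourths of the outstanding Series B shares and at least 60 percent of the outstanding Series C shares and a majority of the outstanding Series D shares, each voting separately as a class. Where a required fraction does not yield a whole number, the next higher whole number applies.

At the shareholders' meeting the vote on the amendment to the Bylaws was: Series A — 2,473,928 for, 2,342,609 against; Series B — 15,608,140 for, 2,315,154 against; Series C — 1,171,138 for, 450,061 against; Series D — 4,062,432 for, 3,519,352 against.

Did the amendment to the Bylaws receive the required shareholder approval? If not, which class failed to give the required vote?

Approved — every class gave the required vote.

Series A: a majority of 4947334 is 2473668; 2,473,668 required, 2,473,928 in favor — approved.
Series B: 3/4 of 20810853 = 15608139.75, rounded up to 15608140; 15,608,140 required, 15,608,140 in favor — approved.
Series C: 3/5 of 1951896 = 1171137.60, rounded up to 1171138; 1,171,138 required, 1,171,138 in favor — approved.
Series D: a majority of 8121006 is 4060504; 4,060,504 required, 4,062,432 in favor — approved.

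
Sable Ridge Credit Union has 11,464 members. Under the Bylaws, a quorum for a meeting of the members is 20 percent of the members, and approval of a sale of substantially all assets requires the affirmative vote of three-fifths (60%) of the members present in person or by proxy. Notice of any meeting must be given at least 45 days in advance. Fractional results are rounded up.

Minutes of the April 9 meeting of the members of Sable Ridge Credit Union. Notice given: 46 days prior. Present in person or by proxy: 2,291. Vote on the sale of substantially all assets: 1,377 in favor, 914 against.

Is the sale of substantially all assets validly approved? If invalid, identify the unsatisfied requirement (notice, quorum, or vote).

Notice: 46 days given; 45 required. Satisfied.
Quorum: 20% of 11,464 = 2,292.80, rounded up to 2,293; 2,291 present. Not satisfied.
Vote: requires three-fifths of those present (2,291); 3/5 of 2291 = 1374.60, rounded up to 1375, so 1,375 needed; 1,377 in favor. Satisfied.

Invalid — quorum requirement not satisfied.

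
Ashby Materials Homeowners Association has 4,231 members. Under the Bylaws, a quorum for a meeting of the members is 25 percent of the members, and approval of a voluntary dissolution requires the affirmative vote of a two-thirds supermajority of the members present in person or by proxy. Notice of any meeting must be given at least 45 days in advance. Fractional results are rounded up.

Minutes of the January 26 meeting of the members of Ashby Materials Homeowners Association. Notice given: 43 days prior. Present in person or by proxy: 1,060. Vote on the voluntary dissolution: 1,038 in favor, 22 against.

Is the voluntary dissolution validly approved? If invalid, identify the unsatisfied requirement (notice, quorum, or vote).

Invalid — notice requirement not satisfied.

Notice: 43 days given; 45 required. Not satisfied.
Quorum: 25% of 4,231 = 1,057.75, rounded up to 1,058; 1,060 present. Satisfied.
Vote: requires two-thirds of those present (1,060); 2/3 of 1060 = 706.67, rounded up to 707, so 707 needed; 1,038 in favor. Satisfied.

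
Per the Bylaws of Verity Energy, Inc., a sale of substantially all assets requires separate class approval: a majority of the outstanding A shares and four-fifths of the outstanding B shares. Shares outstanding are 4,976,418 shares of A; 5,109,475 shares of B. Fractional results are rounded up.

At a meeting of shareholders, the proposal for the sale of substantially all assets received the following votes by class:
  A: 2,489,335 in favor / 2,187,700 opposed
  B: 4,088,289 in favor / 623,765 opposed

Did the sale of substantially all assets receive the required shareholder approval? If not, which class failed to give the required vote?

Approved — every class gave the required vote.

A: a majority of 4976418 is 2488210; 2,488,210 required, 2,489,335 in favor — approved.
B: 4/5 of 5109475 = 4087580; 4,087,580 required, 4,088,289 in favor — approved.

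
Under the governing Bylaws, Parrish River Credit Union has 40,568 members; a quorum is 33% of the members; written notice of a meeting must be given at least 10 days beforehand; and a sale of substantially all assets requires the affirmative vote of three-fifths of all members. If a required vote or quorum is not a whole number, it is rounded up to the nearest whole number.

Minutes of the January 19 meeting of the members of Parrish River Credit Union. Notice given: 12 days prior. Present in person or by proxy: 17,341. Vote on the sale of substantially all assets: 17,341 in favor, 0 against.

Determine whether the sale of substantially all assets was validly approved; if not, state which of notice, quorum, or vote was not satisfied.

Invalid — vote requirement not satisfied.

Notice: 12 days given; 10 required. Satisfied.
Quorum: 33% of 40,568 = 13,387.44, rounded up to 13,388; 17,341 present. Satisfied.
Vote: requires three-fifths of all members (40,568); 3/5 of 40568 = 24340.80, rounded up to 24341, so 24,341 needed; 17,341 in favor. Not satisfied.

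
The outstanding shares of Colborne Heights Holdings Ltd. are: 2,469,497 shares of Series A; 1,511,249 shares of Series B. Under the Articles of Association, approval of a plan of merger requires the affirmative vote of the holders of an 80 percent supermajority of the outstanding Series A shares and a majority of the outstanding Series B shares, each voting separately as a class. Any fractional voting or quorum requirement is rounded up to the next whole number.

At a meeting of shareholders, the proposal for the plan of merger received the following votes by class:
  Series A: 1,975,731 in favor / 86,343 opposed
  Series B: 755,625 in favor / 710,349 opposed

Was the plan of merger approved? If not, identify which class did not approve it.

Approved — every class gave the required vote.

Series A: 4/5 of 2469497 = 1975597.60, rounded up to 1975598; 1,975,598 required, 1,975,731 in favor — approved.
Series B: a majority of 1511249 is 755625; 755,625 required, 755,625 in favor — approved.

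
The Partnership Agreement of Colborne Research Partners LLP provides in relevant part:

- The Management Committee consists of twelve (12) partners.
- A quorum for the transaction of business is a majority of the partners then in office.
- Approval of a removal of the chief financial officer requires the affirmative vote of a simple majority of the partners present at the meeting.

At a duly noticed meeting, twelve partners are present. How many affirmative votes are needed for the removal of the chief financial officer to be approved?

7

The removal of the chief financial officer requires a majority of the partners present (12).
A majority of 12 is 7.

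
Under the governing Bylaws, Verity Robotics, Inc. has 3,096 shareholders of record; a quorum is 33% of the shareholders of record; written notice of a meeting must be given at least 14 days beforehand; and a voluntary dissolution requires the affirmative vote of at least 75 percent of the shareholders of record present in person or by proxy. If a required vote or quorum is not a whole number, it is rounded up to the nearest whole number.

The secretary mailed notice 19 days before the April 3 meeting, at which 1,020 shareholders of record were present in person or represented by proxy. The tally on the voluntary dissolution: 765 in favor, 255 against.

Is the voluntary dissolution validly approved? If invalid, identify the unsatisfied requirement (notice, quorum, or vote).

Notice: 19 days given; 14 required. Satisfied.
Quorum: 33% of 3,096 = 1,021.68, rounded up to 1,022; 1,020 present. Not satisfied.
Vote: requires three-fourths of those present (1,020); 3/4 of 1020 = 765, so 765 needed; 765 in favor. Satisfied.

Invalid — quorum requirement not satisfied.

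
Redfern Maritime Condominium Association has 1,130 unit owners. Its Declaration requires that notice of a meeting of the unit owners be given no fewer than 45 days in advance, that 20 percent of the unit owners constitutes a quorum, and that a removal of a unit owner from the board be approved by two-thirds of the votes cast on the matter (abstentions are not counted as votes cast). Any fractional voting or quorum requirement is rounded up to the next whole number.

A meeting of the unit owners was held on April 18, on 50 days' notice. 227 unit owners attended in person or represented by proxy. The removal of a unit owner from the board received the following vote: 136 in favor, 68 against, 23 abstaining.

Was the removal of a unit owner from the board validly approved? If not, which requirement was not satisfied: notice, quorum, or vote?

Notice: 50 days given; 45 required. Satisfied.
Quorum: 20% of 1,130 = 226; 227 present. Satisfied.
Vote: requires two-thirds of the votes cast (227 − 23 abstaining = 204); 2/3 of 204 = 136, so 136 needed; 136 in favor. Satisfied.

Valid — all requirements satisfied.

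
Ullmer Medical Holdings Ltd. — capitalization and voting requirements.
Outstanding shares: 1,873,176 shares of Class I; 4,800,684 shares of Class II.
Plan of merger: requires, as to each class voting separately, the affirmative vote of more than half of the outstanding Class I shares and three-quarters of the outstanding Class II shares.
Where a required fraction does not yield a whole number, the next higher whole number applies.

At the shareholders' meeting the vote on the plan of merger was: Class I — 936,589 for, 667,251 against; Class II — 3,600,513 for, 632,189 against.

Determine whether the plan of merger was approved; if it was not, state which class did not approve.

Class I: a majority of 1873176 is 936589; 936,589 required, 936,589 in favor — approved.
Class II: 3/4 of 4800684 = 3600513; 3,600,513 required, 3,600,513 in favor — approved.

Approved — every class gave the required vote.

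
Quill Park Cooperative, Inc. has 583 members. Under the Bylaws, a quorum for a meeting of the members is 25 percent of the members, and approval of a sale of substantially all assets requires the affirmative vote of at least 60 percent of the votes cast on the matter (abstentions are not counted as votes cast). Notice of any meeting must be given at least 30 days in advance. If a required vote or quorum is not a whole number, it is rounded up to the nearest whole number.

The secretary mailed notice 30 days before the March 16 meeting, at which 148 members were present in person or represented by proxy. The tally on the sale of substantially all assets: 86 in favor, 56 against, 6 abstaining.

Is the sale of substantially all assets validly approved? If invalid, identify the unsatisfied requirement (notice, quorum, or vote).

Valid — all requirements satisfied.

Notice: 30 days given; 30 required. Satisfied.
Quorum: 25% of 583 = 145.75, rounded up to 146; 148 present. Satisfied.
Vote: requires three-fifths of the votes cast (148 − 6 abstaining = 142); 3/5 of 142 = 85.20, rounded up to 86, so 86 needed; 86 in favor. Satisfied.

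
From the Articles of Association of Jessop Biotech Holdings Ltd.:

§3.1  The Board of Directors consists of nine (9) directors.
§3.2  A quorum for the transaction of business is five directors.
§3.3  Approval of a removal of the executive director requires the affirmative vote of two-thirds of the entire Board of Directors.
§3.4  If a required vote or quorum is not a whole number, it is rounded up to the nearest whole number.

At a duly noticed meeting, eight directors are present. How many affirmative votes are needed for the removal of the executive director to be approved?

The removal of the executive director requires two-thirds of the entire Board of Directors (9).
2/3 of 9 = 6.

6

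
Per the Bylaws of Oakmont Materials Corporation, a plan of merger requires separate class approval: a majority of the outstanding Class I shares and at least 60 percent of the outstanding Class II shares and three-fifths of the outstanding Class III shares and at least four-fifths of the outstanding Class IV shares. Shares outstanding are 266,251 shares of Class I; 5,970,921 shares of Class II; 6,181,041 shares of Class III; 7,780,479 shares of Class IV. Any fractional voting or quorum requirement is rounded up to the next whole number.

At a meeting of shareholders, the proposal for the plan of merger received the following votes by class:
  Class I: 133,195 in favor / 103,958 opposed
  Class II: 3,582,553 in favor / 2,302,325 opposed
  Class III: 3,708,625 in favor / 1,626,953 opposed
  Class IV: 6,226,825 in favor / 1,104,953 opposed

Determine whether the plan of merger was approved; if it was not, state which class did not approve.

Approved — every class gave the required vote.

Class I: a majority of 266251 is 133126; 133,126 required, 133,195 in favor — approved.
Class II: 3/5 of 5970921 = 3582552.60, rounded up to 3582553; 3,582,553 required, 3,582,553 in favor — approved.
Class III: 3/5 of 6181041 = 3708624.60, rounded up to 3708625; 3,708,625 required, 3,708,625 in favor — approved.
Class IV: 4/5 of 7780479 = 6224383.20, rounded up to 6224384; 6,224,384 required, 6,226,825 in favor — approved.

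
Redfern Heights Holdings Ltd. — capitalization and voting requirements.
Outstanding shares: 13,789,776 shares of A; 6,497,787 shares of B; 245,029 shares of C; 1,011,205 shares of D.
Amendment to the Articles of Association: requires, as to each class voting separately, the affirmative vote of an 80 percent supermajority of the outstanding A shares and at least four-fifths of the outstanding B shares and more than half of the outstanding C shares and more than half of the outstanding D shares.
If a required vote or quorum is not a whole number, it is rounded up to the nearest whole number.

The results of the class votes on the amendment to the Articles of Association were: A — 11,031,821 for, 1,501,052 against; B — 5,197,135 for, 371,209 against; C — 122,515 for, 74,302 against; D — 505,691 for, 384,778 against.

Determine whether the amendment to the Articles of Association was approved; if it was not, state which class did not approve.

Not approved — the B shares did not give the required vote.

A: 4/5 of 13789776 = 11031820.80, rounded up to 11031821; 11,031,821 required, 11,031,821 in favor — approved.
B: 4/5 of 6497787 = 5198229.60, rounded up to 5198230; 5,198,230 required, 5,197,135 in favor — not approved.
C: a majority of 245029 is 122515; 122,515 required, 122,515 in favor — approved.
D: a majority of 1011205 is 505603; 505,603 required, 505,691 in favor — approved.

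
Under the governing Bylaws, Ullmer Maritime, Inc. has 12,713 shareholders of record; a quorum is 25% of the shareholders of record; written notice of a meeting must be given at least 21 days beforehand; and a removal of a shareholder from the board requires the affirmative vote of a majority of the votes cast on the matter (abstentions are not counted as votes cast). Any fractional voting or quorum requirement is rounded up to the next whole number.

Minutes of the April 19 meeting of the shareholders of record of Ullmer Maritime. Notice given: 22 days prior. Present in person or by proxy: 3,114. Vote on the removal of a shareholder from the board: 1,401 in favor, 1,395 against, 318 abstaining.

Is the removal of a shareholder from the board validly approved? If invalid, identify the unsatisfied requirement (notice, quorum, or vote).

Invalid — quorum requirement not satisfied.

Notice: 22 days given; 21 required. Satisfied.
Quorum: 25% of 12,713 = 3,178.25, rounded up to 3,179; 3,114 present. Not satisfied.
Vote: requires a majority of the votes cast (3,114 − 318 abstaining = 2,796); a majority of 2796 is 1399, so 1,399 needed; 1,401 in favor. Satisfied.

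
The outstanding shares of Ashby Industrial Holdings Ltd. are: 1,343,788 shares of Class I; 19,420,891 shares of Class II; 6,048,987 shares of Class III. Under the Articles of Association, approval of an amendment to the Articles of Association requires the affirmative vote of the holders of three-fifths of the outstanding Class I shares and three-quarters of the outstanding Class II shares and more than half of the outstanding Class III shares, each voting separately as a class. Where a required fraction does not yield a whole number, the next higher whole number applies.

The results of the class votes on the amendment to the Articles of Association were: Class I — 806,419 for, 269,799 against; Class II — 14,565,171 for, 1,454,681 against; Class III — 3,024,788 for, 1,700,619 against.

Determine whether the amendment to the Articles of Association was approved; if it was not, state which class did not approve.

Class I: 3/5 of 1343788 = 806272.80, rounded up to 806273; 806,273 required, 806,419 in favor — approved.
Class II: 3/4 of 19420891 = 14565668.25, rounded up to 14565669; 14,565,669 required, 14,565,171 in favor — not approved.
Class III: a majority of 6048987 is 3024494; 3,024,494 required, 3,024,788 in favor — approved.

Not approved — the Class II shares did not give the required vote.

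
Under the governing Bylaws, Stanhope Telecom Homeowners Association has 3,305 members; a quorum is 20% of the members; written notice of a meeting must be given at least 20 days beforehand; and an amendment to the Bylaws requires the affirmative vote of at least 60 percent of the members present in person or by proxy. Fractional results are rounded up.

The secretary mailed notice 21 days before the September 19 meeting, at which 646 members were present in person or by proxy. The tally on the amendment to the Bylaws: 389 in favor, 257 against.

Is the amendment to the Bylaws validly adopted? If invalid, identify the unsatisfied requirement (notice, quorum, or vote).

Invalid — quorum requirement not satisfied.

Notice: 21 days given; 20 required. Satisfied.
Quorum: 20% of 3,305 = 661; 646 present. Not satisfied.
Vote: requires three-fifths of those present (646); 3/5 of 646 = 387.60, rounded up to 388, so 388 needed; 389 in favor. Satisfied.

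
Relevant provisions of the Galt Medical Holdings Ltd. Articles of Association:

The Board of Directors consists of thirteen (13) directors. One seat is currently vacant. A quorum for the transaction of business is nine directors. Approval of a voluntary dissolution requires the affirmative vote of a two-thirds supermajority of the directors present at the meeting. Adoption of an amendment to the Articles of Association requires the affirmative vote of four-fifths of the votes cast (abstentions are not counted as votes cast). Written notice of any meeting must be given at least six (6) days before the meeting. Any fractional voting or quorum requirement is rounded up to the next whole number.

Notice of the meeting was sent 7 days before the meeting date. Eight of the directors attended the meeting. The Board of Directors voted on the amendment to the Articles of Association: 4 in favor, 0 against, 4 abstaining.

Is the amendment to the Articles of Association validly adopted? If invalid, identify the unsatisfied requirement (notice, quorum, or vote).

Notice: 7 days given; 6 required (7 ≥ 6). Satisfied.
Quorum: 8 present; quorum is 9. Not satisfied.
Vote: the amendment to the Articles of Association requires four-fifths of the votes cast (8 present − 4 abstaining = 4). 4/5 of 4 = 3.20, rounded up to 4, so 4 affirmative votes are needed; 4 voted in favor. Satisfied. (Moot — without a quorum no business can be validly transacted.)

Invalid — quorum requirement not satisfied.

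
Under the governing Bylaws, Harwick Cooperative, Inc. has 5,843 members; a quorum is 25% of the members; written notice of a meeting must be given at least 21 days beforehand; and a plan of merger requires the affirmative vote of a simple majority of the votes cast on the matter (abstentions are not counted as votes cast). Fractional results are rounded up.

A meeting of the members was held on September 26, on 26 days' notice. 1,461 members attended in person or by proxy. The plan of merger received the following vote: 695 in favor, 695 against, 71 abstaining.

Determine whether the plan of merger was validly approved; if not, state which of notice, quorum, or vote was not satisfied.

Invalid — vote requirement not satisfied.

Notice: 26 days given; 21 required. Satisfied.
Quorum: 25% of 5,843 = 1,460.75, rounded up to 1,461; 1,461 present. Satisfied.
Vote: requires a majority of the votes cast (1,461 − 71 abstaining = 1,390); a majority of 1390 is 696, so 696 needed; 695 in favor. Not satisfied.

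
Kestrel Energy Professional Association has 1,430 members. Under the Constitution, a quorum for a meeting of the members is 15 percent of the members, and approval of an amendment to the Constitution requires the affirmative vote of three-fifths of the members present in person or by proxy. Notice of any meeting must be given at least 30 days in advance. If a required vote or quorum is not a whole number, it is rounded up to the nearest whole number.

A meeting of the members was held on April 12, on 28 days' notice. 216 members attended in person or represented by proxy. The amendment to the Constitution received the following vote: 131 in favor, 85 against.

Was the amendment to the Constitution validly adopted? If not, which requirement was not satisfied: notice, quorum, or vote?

Notice: 28 days given; 30 required. Not satisfied.
Quorum: 15% of 1,430 = 214.50, rounded up to 215; 216 present. Satisfied.
Vote: requires three-fifths of those present (216); 3/5 of 216 = 129.60, rounded up to 130, so 130 needed; 131 in favor. Satisfied.

Invalid — notice requirement not satisfied.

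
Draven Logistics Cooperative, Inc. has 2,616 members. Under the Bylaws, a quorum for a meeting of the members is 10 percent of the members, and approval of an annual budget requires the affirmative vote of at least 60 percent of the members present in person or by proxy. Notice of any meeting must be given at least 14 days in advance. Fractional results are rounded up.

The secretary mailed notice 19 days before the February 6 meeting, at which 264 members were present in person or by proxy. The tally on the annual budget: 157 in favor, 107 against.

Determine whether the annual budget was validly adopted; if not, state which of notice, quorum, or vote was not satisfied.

Notice: 19 days given; 14 required. Satisfied.
Quorum: 10% of 2,616 = 261.60, rounded up to 262; 264 present. Satisfied.
Vote: requires three-fifths of those present (264); 3/5 of 264 = 158.40, rounded up to 159, so 159 needed; 157 in favor. Not satisfied.

Invalid — vote requirement not satisfied.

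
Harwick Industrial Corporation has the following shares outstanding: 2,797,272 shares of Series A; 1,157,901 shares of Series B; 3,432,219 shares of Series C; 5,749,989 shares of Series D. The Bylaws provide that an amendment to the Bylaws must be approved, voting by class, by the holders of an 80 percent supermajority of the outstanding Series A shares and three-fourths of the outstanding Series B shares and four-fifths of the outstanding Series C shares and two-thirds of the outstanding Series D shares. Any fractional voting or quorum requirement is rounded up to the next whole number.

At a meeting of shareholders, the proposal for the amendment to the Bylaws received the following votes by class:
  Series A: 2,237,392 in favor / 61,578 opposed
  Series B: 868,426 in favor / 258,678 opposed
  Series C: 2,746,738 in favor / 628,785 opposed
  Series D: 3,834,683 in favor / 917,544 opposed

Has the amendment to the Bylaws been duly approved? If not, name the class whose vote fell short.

Not approved — the Series A shares did not give the required vote.

Series A: 4/5 of 2797272 = 2237817.60, rounded up to 2237818; 2,237,818 required, 2,237,392 in favor — not approved.
Series B: 3/4 of 1157901 = 868425.75, rounded up to 868426; 868,426 required, 868,426 in favor — approved.
Series C: 4/5 of 3432219 = 2745775.20, rounded up to 2745776; 2,745,776 required, 2,746,738 in favor — approved.
Series D: 2/3 of 5749989 = 3833326; 3,833,326 required, 3,834,683 in favor — approved.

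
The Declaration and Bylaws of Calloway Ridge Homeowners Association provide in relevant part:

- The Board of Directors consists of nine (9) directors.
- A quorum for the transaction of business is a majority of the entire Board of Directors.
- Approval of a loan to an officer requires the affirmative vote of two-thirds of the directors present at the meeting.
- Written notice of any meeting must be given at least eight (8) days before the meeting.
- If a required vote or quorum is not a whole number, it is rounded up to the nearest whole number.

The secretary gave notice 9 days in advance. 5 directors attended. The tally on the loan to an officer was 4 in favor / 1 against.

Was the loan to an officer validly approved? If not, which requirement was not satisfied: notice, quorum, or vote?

Valid — all requirements satisfied.

Notice: 9 days given; 8 required (9 ≥ 8). Satisfied.
Quorum: 5 present; quorum is 5. Satisfied.
Vote: the loan to an officer requires two-thirds of the directors present (5). 2/3 of 5 = 3.33, rounded up to 4, so 4 affirmative votes are needed; 4 voted in favor. Satisfied.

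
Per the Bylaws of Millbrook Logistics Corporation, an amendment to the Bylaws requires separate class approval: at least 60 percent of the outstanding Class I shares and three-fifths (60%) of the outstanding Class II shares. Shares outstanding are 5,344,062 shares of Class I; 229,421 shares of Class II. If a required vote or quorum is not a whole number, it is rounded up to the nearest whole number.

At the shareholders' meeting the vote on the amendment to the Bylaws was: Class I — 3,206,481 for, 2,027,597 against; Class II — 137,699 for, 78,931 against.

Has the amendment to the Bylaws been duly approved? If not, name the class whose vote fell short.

Approved — every class gave the required vote.

Class I: 3/5 of 5344062 = 3206437.20, rounded up to 3206438; 3,206,438 required, 3,206,481 in favor — approved.
Class II: 3/5 of 229421 = 137652.60, rounded up to 137653; 137,653 required, 137,699 in favor — approved.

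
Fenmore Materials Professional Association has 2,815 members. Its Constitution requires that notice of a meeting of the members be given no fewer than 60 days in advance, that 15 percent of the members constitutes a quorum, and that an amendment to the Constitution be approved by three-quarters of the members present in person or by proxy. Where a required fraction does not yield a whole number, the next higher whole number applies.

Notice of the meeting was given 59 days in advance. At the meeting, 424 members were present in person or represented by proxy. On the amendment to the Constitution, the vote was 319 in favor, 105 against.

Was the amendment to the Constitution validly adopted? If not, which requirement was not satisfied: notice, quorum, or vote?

Notice: 59 days given; 60 required. Not satisfied.
Quorum: 15% of 2,815 = 422.25, rounded up to 423; 424 present. Satisfied.
Vote: requires three-fourths of those present (424); 3/4 of 424 = 318, so 318 needed; 319 in favor. Satisfied.

Invalid — notice requirement not satisfied.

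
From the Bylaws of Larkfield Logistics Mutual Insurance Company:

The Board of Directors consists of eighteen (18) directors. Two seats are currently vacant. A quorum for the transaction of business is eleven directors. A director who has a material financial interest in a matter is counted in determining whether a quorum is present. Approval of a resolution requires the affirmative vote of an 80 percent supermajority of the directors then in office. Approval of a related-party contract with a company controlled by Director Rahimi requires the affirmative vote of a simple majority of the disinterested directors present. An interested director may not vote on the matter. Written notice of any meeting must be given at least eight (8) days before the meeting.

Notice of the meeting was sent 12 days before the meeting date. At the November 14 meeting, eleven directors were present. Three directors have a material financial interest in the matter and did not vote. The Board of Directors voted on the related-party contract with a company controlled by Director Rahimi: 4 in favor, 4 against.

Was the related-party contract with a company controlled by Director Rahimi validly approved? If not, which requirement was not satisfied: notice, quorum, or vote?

Invalid — vote requirement not satisfied.

Notice: 12 days given; 8 required (12 ≥ 8). Satisfied.
Quorum: 11 present (interested directors count toward quorum); quorum is 11. Satisfied.
Vote: the related-party contract with a company controlled by Director Rahimi requires a majority of the disinterested directors present (11 − 3 = 8). A majority of 8 is 5, so 5 affirmative votes are needed; 4 voted in favor. Not satisfied.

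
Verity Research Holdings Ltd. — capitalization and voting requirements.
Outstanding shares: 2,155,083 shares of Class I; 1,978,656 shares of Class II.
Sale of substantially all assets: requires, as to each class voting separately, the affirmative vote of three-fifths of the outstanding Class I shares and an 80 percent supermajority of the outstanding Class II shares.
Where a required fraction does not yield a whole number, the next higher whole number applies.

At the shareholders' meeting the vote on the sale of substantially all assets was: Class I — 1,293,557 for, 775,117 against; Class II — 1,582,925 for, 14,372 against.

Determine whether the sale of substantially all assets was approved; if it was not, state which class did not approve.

Class I: 3/5 of 2155083 = 1293049.80, rounded up to 1293050; 1,293,050 required, 1,293,557 in favor — approved.
Class II: 4/5 of 1978656 = 1582924.80, rounded up to 1582925; 1,582,925 required, 1,582,925 in favor — approved.

Approved — every class gave the required vote.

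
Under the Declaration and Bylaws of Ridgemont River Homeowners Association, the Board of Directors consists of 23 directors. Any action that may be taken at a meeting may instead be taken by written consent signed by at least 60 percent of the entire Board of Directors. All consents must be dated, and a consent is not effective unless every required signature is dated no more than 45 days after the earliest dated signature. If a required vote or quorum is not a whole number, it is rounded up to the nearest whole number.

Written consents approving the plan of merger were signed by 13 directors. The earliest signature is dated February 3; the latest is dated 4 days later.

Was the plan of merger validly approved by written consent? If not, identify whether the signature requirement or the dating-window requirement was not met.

Not effective — insufficient signatures.

Signatures required: at least 60 percent of 23 — 3/5 of 23 = 13.80, rounded up to 14, so 14 needed; 13 signed. Insufficient.
Dating window: the latest signature is 4 days after the earliest; the limit is 45 days. Within the window.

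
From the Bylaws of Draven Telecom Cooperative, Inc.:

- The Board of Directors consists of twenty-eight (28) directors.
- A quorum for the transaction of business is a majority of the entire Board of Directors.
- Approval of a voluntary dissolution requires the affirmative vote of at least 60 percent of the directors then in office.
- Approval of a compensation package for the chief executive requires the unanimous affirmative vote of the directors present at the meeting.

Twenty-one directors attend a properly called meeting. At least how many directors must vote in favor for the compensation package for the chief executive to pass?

21

The compensation package for the chief executive requires the unanimous vote of the directors present (21).
Unanimous means all 21.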